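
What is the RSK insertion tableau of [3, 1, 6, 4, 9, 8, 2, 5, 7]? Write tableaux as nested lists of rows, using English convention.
P = [[1, 2, 5, 7], [3, 4, 8], [6, 9]]

Insert 3: appended to row 1. P = [[3]].
Insert 1: 1 bumps 3 from row 1; 3 starts row 2. P = [[1], [3]].
Insert 6: appended to row 1. P = [[1, 6], [3]].
Insert 4: 4 bumps 6 from row 1; 6 appends to row 2. P = [[1, 4], [3, 6]].
Insert 9: appended to row 1. P = [[1, 4, 9], [3, 6]].
Insert 8: 8 bumps 9 from row 1; 9 appends to row 2. P = [[1, 4, 8], [3, 6, 9]].
Insert 2: 2 bumps 4 from row 1; 4 bumps 6 from row 2; 6 starts row 3. P = [[1, 2, 8], [3, 4, 9], [6]].
Insert 5: 5 bumps 8 from row 1; 8 bumps 9 from row 2; 9 appends to row 3. P = [[1, 2, 5], [3, 4, 8], [6, 9]].
Insert 7: appended to row 1. P = [[1, 2, 5, 7], [3, 4, 8], [6, 9]].

So P = [[1, 2, 5, 7], [3, 4, 8], [6, 9]].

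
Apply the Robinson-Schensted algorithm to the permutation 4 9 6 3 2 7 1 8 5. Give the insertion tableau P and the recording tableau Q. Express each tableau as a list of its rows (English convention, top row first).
P = [[1, 5, 7, 8], [2, 6], [3], [4], [9]], Q = [[1, 2, 6, 8], [3, 9], [4], [5], [7]]

Insert each entry of the permutation into P by Schensted row insertion, recording in Q the position of each new cell.

Insert 4: appended to row 1. P = [[4]].
Insert 9: appended to row 1. P = [[4, 9]].
Insert 6: 6 bumps 9 from row 1; 9 starts row 2. P = [[4, 6], [9]].
Insert 3: 3 bumps 4 from row 1; 4 bumps 9 from row 2; 9 starts row 3. P = [[3, 6], [4], [9]].
Insert 2: 2 bumps 3 from row 1; 3 bumps 4 from row 2; 4 bumps 9 from row 3; 9 starts row 4. P = [[2, 6], [3], [4], [9]].
Insert 7: appended to row 1. P = [[2, 6, 7], [3], [4], [9]].
Insert 1: 1 bumps 2 from row 1; 2 bumps 3 from row 2; 3 bumps 4 from row 3; 4 bumps 9 from row 4; 9 starts row 5. P = [[1, 6, 7], [2], [3], [4], [9]].
Insert 8: appended to row 1. P = [[1, 6, 7, 8], [2], [3], [4], [9]].
Insert 5: 5 bumps 6 from row 1; 6 appends to row 2. P = [[1, 5, 7, 8], [2, 6], [3], [4], [9]].

So P = [[1, 5, 7, 8], [2, 6], [3], [4], [9]], Q = [[1, 2, 6, 8], [3, 9], [4], [5], [7]].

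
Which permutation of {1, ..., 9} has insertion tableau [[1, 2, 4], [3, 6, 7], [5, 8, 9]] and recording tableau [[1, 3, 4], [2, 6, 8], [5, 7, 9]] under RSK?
Reverse the RSK construction: for i from n down to 1, find the cell of Q containing i, remove the entry at that cell from P, and reverse-bump it up through P; the value ejected from row 1 is w(i).

Step i=9: Q has 9 at row 3, column 3; remove 9 from row 3 of P and reverse-bump: 9 enters row 2 and ejects 7; 7 enters row 1 and ejects 4. So w(9) = 4. P is now [[1, 2, 7], [3, 6, 9], [5, 8]].
Step i=8: Q has 8 at row 2, column 3; remove 9 from row 2 of P and reverse-bump: 9 enters row 1 and ejects 7. So w(8) = 7. P is now [[1, 2, 9], [3, 6], [5, 8]].
Step i=7: Q has 7 at row 3, column 2; remove 8 from row 3 of P and reverse-bump: 8 enters row 2 and ejects 6; 6 enters row 1 and ejects 2. So w(7) = 2. P is now [[1, 6, 9], [3, 8], [5]].
Step i=6: Q has 6 at row 2, column 2; remove 8 from row 2 of P and reverse-bump: 8 enters row 1 and ejects 6. So w(6) = 6. P is now [[1, 8, 9], [3], [5]].
Step i=5: Q has 5 at row 3, column 1; remove 5 from row 3 of P and reverse-bump: 5 enters row 2 and ejects 3; 3 enters row 1 and ejects 1. So w(5) = 1. P is now [[3, 8, 9], [5]].
Step i=4: Q has 4 at row 1, column 3; remove that cell from P, ejecting 9. So w(4) = 9. P is now [[3, 8], [5]].
Step i=3: Q has 3 at row 1, column 2; remove that cell from P, ejecting 8. So w(3) = 8. P is now [[3], [5]].
Step i=2: Q has 2 at row 2, column 1; remove 5 from row 2 of P and reverse-bump: 5 enters row 1 and ejects 3. So w(2) = 3. P is now [[5]].
Step i=1: Q has 1 at row 1, column 1; remove that cell from P, ejecting 5. So w(1) = 5. P is now [].

So w = 5 3 8 9 1 6 2 7 4.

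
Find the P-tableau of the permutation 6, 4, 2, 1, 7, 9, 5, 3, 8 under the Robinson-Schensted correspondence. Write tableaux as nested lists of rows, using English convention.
P = [[1, 3, 8], [2, 5, 9], [4, 7], [6]]

After inserting 6: P = [[6]].
After inserting 4: P = [[4], [6]].
After inserting 2: P = [[2], [4], [6]].
After inserting 1: P = [[1], [2], [4], [6]].
After inserting 7: P = [[1, 7], [2], [4], [6]].
After inserting 9: P = [[1, 7, 9], [2], [4], [6]].
After inserting 5: P = [[1, 5, 9], [2, 7], [4], [6]].
After inserting 3: P = [[1, 3, 9], [2, 5], [4, 7], [6]].
After inserting 8: P = [[1, 3, 8], [2, 5, 9], [4, 7], [6]].

So P = [[1, 3, 8], [2, 5, 9], [4, 7], [6]].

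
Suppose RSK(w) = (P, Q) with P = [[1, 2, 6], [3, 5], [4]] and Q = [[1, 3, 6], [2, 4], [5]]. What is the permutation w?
Reverse the RSK construction: for i from n down to 1, find the cell of Q containing i, remove the entry at that cell from P, and reverse-bump it up through P; the value ejected from row 1 is w(i).

Step i=6: Q has 6 at row 1, column 3; remove that cell from P, ejecting 6. So w(6) = 6. P is now [[1, 2], [3, 5], [4]].
Step i=5: Q has 5 at row 3, column 1; remove 4 from row 3 of P and reverse-bump: 4 enters row 2 and ejects 3; 3 enters row 1 and ejects 2. So w(5) = 2. P is now [[1, 3], [4, 5]].
Step i=4: Q has 4 at row 2, column 2; remove 5 from row 2 of P and reverse-bump: 5 enters row 1 and ejects 3. So w(4) = 3. P is now [[1, 5], [4]].
Step i=3: Q has 3 at row 1, column 2; remove that cell from P, ejecting 5. So w(3) = 5. P is now [[1], [4]].
Step i=2: Q has 2 at row 2, column 1; remove 4 from row 2 of P and reverse-bump: 4 enters row 1 and ejects 1. So w(2) = 1. P is now [[4]].
Step i=1: Q has 1 at row 1, column 1; remove that cell from P, ejecting 4. So w(1) = 4. P is now [].

So w = 4 1 5 3 2 6.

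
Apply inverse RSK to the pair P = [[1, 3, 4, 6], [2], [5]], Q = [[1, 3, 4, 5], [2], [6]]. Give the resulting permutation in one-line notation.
Reverse RSK: for i = n, n-1, ..., 1, locate i in Q, remove the corresponding corner cell from P, and reverse-bump its entry up through P; the value ejected from row 1 is w(i).

So w = 5 2 3 4 6 1.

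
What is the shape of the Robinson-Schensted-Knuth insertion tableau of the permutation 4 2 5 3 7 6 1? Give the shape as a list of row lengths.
RSK row insertion gives P = [[1, 3, 6], [2, 5, 7], [4]], which has shape [3, 3, 1].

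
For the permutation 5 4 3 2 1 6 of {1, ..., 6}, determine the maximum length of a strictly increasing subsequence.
2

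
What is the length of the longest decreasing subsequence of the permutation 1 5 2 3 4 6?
2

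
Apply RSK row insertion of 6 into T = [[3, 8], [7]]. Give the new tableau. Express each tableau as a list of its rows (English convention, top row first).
In row 1, 6 replaces 8 (the leftmost entry greater than 6); 8 is bumped to row 2. 8 is appended to row 2. The new tableau is [[3, 6], [7, 8]].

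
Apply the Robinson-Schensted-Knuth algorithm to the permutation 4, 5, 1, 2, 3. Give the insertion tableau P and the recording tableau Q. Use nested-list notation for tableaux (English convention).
P = [[1, 2, 3], [4, 5]], Q = [[1, 2, 5], [3, 4]]

Insert each entry of the permutation into P by Schensted row insertion, recording in Q the position of each new cell.

Insert 4: appended to row 1. P = [[4]].
Insert 5: appended to row 1. P = [[4, 5]].
Insert 1: 1 bumps 4 from row 1; 4 starts row 2. P = [[1, 5], [4]].
Insert 2: 2 bumps 5 from row 1; 5 appends to row 2. P = [[1, 2], [4, 5]].
Insert 3: appended to row 1. P = [[1, 2, 3], [4, 5]].

So P = [[1, 2, 3], [4, 5]], Q = [[1, 2, 5], [3, 4]].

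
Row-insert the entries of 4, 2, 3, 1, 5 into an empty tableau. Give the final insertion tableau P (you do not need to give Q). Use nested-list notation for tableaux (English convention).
P = [[1, 3, 5], [2], [4]]

Insert 4: appended to row 1. P = [[4]].
Insert 2: 2 bumps 4 from row 1; 4 starts row 2. P = [[2], [4]].
Insert 3: appended to row 1. P = [[2, 3], [4]].
Insert 1: 1 bumps 2 from row 1; 2 bumps 4 from row 2; 4 starts row 3. P = [[1, 3], [2], [4]].
Insert 5: appended to row 1. P = [[1, 3, 5], [2], [4]].

So P = [[1, 3, 5], [2], [4]].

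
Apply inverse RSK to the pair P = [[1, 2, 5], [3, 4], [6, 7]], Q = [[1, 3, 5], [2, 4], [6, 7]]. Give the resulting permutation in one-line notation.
6 3 7 4 5 1 2

Reverse RSK: for i = n, n-1, ..., 1, locate i in Q, remove the corresponding corner cell from P, and reverse-bump its entry up through P; the value ejected from row 1 is w(i).

So w = 6 3 7 4 5 1 2.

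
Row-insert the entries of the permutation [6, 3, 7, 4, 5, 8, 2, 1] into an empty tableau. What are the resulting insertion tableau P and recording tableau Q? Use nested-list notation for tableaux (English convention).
P = [[1, 4, 5, 8], [2, 7], [3], [6]], Q = [[1, 3, 5, 6], [2, 4], [7], [8]]

Insert each entry of the permutation into P by Schensted row insertion, recording in Q the position of each new cell.

Insert 6: appended to row 1. P = [[6]].
Insert 3: 3 bumps 6 from row 1; 6 starts row 2. P = [[3], [6]].
Insert 7: appended to row 1. P = [[3, 7], [6]].
Insert 4: 4 bumps 7 from row 1; 7 appends to row 2. P = [[3, 4], [6, 7]].
Insert 5: appended to row 1. P = [[3, 4, 5], [6, 7]].
Insert 8: appended to row 1. P = [[3, 4, 5, 8], [6, 7]].
Insert 2: 2 bumps 3 from row 1; 3 bumps 6 from row 2; 6 starts row 3. P = [[2, 4, 5, 8], [3, 7], [6]].
Insert 1: 1 bumps 2 from row 1; 2 bumps 3 from row 2; 3 bumps 6 from row 3; 6 starts row 4. P = [[1, 4, 5, 8], [2, 7], [3], [6]].

So P = [[1, 4, 5, 8], [2, 7], [3], [6]], Q = [[1, 3, 5, 6], [2, 4], [7], [8]].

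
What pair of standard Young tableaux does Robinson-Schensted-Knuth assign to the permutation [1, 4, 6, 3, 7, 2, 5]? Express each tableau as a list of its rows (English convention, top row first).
Insert each entry of the permutation into P by Schensted row insertion, recording in Q the position of each new cell.

After inserting 1: P = [[1]].
After inserting 4: P = [[1, 4]].
After inserting 6: P = [[1, 4, 6]].
After inserting 3: P = [[1, 3, 6], [4]].
After inserting 7: P = [[1, 3, 6, 7], [4]].
After inserting 2: P = [[1, 2, 6, 7], [3], [4]].
After inserting 5: P = [[1, 2, 5, 7], [3, 6], [4]].

So P = [[1, 2, 5, 7], [3, 6], [4]], Q = [[1, 2, 3, 5], [4, 7], [6]].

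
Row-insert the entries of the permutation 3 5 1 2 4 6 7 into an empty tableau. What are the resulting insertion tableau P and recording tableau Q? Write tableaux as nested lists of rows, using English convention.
Insert each entry of the permutation into P by Schensted row insertion, recording in Q the position of each new cell.

Insert 3: appended to row 1. P = [[3]].
Insert 5: appended to row 1. P = [[3, 5]].
Insert 1: 1 bumps 3 from row 1; 3 starts row 2. P = [[1, 5], [3]].
Insert 2: 2 bumps 5 from row 1; 5 appends to row 2. P = [[1, 2], [3, 5]].
Insert 4: appended to row 1. P = [[1, 2, 4], [3, 5]].
Insert 6: appended to row 1. P = [[1, 2, 4, 6], [3, 5]].
Insert 7: appended to row 1. P = [[1, 2, 4, 6, 7], [3, 5]].

So P = [[1, 2, 4, 6, 7], [3, 5]], Q = [[1, 2, 5, 6, 7], [3, 4]].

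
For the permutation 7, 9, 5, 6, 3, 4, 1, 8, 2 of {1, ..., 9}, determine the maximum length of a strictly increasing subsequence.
3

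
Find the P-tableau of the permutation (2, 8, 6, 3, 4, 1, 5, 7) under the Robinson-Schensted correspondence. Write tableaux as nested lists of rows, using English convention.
Insert 2: appended to row 1. P = [[2]].
Insert 8: appended to row 1. P = [[2, 8]].
Insert 6: 6 bumps 8 from row 1; 8 starts row 2. P = [[2, 6], [8]].
Insert 3: 3 bumps 6 from row 1; 6 bumps 8 from row 2; 8 starts row 3. P = [[2, 3], [6], [8]].
Insert 4: appended to row 1. P = [[2, 3, 4], [6], [8]].
Insert 1: 1 bumps 2 from row 1; 2 bumps 6 from row 2; 6 bumps 8 from row 3; 8 starts row 4. P = [[1, 3, 4], [2], [6], [8]].
Insert 5: appended to row 1. P = [[1, 3, 4, 5], [2], [6], [8]].
Insert 7: appended to row 1. P = [[1, 3, 4, 5, 7], [2], [6], [8]].

So P = [[1, 3, 4, 5, 7], [2], [6], [8]].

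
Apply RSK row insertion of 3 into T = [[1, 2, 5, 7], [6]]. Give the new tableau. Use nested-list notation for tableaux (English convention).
[[1, 2, 3, 7], [5], [6]]

In row 1, 3 replaces 5 (the leftmost entry greater than 3); 5 is bumped to row 2. In row 2, 5 replaces 6 (the leftmost entry greater than 5); 6 is bumped to row 3. 6 starts a new row 3. The new tableau is [[1, 2, 3, 7], [5], [6]].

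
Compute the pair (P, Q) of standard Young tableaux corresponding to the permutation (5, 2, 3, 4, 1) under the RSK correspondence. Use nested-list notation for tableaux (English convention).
P = [[1, 3, 4], [2], [5]], Q = [[1, 3, 4], [2], [5]]

Insert each entry of the permutation into P by Schensted row insertion, recording in Q the position of each new cell.

After inserting 5: P = [[5]].
After inserting 2: P = [[2], [5]].
After inserting 3: P = [[2, 3], [5]].
After inserting 4: P = [[2, 3, 4], [5]].
After inserting 1: P = [[1, 3, 4], [2], [5]].

So P = [[1, 3, 4], [2], [5]], Q = [[1, 3, 4], [2], [5]].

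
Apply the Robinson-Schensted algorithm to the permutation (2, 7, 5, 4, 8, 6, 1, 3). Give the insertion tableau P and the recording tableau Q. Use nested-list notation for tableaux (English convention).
Insert each entry of the permutation into P by Schensted row insertion, recording in Q the position of each new cell.

Insert 2: appended to row 1. P = [[2]].
Insert 7: appended to row 1. P = [[2, 7]].
Insert 5: 5 bumps 7 from row 1; 7 starts row 2. P = [[2, 5], [7]].
Insert 4: 4 bumps 5 from row 1; 5 bumps 7 from row 2; 7 starts row 3. P = [[2, 4], [5], [7]].
Insert 8: appended to row 1. P = [[2, 4, 8], [5], [7]].
Insert 6: 6 bumps 8 from row 1; 8 appends to row 2. P = [[2, 4, 6], [5, 8], [7]].
Insert 1: 1 bumps 2 from row 1; 2 bumps 5 from row 2; 5 bumps 7 from row 3; 7 starts row 4. P = [[1, 4, 6], [2, 8], [5], [7]].
Insert 3: 3 bumps 4 from row 1; 4 bumps 8 from row 2; 8 appends to row 3. P = [[1, 3, 6], [2, 4], [5, 8], [7]].

So P = [[1, 3, 6], [2, 4], [5, 8], [7]], Q = [[1, 2, 5], [3, 6], [4, 8], [7]].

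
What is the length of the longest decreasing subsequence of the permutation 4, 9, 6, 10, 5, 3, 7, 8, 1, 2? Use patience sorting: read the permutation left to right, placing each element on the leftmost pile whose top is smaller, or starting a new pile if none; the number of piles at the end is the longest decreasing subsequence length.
4: new pile. tops = [4]
9: onto pile 1 (replacing 4). tops = [9]
6: new pile. tops = [9, 6]
10: onto pile 1 (replacing 9). tops = [10, 6]
5: new pile. tops = [10, 6, 5]
3: new pile. tops = [10, 6, 5, 3]
7: onto pile 2 (replacing 6). tops = [10, 7, 5, 3]
8: onto pile 2 (replacing 7). tops = [10, 8, 5, 3]
1: new pile. tops = [10, 8, 5, 3, 1]
2: onto pile 5 (replacing 1). tops = [10, 8, 5, 3, 2]

5 piles, so the longest decreasing subsequence has length 5.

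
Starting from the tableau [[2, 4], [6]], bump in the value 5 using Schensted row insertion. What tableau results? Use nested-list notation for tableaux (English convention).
5 is larger than every entry of row 1, so it is appended to row 1. The new tableau is [[2, 4, 5], [6]].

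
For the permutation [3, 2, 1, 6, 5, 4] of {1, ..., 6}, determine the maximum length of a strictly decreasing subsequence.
3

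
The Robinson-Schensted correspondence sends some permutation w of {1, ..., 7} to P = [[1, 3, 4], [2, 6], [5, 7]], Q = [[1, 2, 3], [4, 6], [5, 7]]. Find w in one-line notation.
Reverse RSK: for i = n, n-1, ..., 1, locate i in Q, remove the corresponding corner cell from P, and reverse-bump its entry up through P; the value ejected from row 1 is w(i).

So w = 2 5 7 3 1 6 4.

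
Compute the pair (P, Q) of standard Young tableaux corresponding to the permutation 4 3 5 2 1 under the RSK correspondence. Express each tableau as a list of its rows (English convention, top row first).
P = [[1, 5], [2], [3], [4]], Q = [[1, 3], [2], [4], [5]]

Insert each entry of the permutation into P by Schensted row insertion, recording in Q the position of each new cell.

Insert 4: appended to row 1. P = [[4]].
Insert 3: 3 bumps 4 from row 1; 4 starts row 2. P = [[3], [4]].
Insert 5: appended to row 1. P = [[3, 5], [4]].
Insert 2: 2 bumps 3 from row 1; 3 bumps 4 from row 2; 4 starts row 3. P = [[2, 5], [3], [4]].
Insert 1: 1 bumps 2 from row 1; 2 bumps 3 from row 2; 3 bumps 4 from row 3; 4 starts row 4. P = [[1, 5], [2], [3], [4]].

So P = [[1, 5], [2], [3], [4]], Q = [[1, 3], [2], [4], [5]].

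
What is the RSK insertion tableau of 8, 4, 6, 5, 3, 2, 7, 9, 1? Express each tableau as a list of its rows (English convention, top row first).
Insert 8: appended to row 1. P = [[8]].
Insert 4: 4 bumps 8 from row 1; 8 starts row 2. P = [[4], [8]].
Insert 6: appended to row 1. P = [[4, 6], [8]].
Insert 5: 5 bumps 6 from row 1; 6 bumps 8 from row 2; 8 starts row 3. P = [[4, 5], [6], [8]].
Insert 3: 3 bumps 4 from row 1; 4 bumps 6 from row 2; 6 bumps 8 from row 3; 8 starts row 4. P = [[3, 5], [4], [6], [8]].
Insert 2: 2 bumps 3 from row 1; 3 bumps 4 from row 2; 4 bumps 6 from row 3; 6 bumps 8 from row 4; 8 starts row 5. P = [[2, 5], [3], [4], [6], [8]].
Insert 7: appended to row 1. P = [[2, 5, 7], [3], [4], [6], [8]].
Insert 9: appended to row 1. P = [[2, 5, 7, 9], [3], [4], [6], [8]].
Insert 1: 1 bumps 2 from row 1; 2 bumps 3 from row 2; 3 bumps 4 from row 3; 4 bumps 6 from row 4; 6 bumps 8 from row 5; 8 starts row 6. P = [[1, 5, 7, 9], [2], [3], [4], [6], [8]].

So P = [[1, 5, 7, 9], [2], [3], [4], [6], [8]].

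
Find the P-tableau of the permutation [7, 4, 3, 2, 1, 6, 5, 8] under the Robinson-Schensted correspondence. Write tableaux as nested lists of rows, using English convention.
P = [[1, 5, 8], [2, 6], [3], [4], [7]]

Insert 7: appended to row 1. P = [[7]].
Insert 4: 4 bumps 7 from row 1; 7 starts row 2. P = [[4], [7]].
Insert 3: 3 bumps 4 from row 1; 4 bumps 7 from row 2; 7 starts row 3. P = [[3], [4], [7]].
Insert 2: 2 bumps 3 from row 1; 3 bumps 4 from row 2; 4 bumps 7 from row 3; 7 starts row 4. P = [[2], [3], [4], [7]].
Insert 1: 1 bumps 2 from row 1; 2 bumps 3 from row 2; 3 bumps 4 from row 3; 4 bumps 7 from row 4; 7 starts row 5. P = [[1], [2], [3], [4], [7]].
Insert 6: appended to row 1. P = [[1, 6], [2], [3], [4], [7]].
Insert 5: 5 bumps 6 from row 1; 6 appends to row 2. P = [[1, 5], [2, 6], [3], [4], [7]].
Insert 8: appended to row 1. P = [[1, 5, 8], [2, 6], [3], [4], [7]].

So P = [[1, 5, 8], [2, 6], [3], [4], [7]].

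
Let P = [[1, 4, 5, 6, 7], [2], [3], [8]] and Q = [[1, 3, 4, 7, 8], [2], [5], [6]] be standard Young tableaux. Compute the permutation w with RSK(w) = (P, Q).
Reverse the RSK construction: for i from n down to 1, find the cell of Q containing i, remove the entry at that cell from P, and reverse-bump it up through P; the value ejected from row 1 is w(i).

Step i=8: Q has 8 at row 1, column 5; remove that cell from P, ejecting 7. So w(8) = 7. P is now [[1, 4, 5, 6], [2], [3], [8]].
Step i=7: Q has 7 at row 1, column 4; remove that cell from P, ejecting 6. So w(7) = 6. P is now [[1, 4, 5], [2], [3], [8]].
Step i=6: Q has 6 at row 4, column 1; remove 8 from row 4 of P and reverse-bump: 8 enters row 3 and ejects 3; 3 enters row 2 and ejects 2; 2 enters row 1 and ejects 1. So w(6) = 1. P is now [[2, 4, 5], [3], [8]].
Step i=5: Q has 5 at row 3, column 1; remove 8 from row 3 of P and reverse-bump: 8 enters row 2 and ejects 3; 3 enters row 1 and ejects 2. So w(5) = 2. P is now [[3, 4, 5], [8]].
Step i=4: Q has 4 at row 1, column 3; remove that cell from P, ejecting 5. So w(4) = 5. P is now [[3, 4], [8]].
Step i=3: Q has 3 at row 1, column 2; remove that cell from P, ejecting 4. So w(3) = 4. P is now [[3], [8]].
Step i=2: Q has 2 at row 2, column 1; remove 8 from row 2 of P and reverse-bump: 8 enters row 1 and ejects 3. So w(2) = 3. P is now [[8]].
Step i=1: Q has 1 at row 1, column 1; remove that cell from P, ejecting 8. So w(1) = 8. P is now [].

So w = 8 3 4 5 2 1 6 7.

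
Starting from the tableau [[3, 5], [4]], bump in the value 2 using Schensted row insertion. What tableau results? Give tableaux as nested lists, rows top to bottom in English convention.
In row 1, 2 replaces 3 (the leftmost entry greater than 2); 3 is bumped to row 2. In row 2, 3 replaces 4 (the leftmost entry greater than 3); 4 is bumped to row 3. 4 starts a new row 3. The new tableau is [[2, 5], [3], [4]].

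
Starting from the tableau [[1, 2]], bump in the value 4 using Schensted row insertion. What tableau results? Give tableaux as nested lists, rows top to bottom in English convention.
4 is larger than every entry of row 1, so it is appended to row 1. The new tableau is [[1, 2, 4]].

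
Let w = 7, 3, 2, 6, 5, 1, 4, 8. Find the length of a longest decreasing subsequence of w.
4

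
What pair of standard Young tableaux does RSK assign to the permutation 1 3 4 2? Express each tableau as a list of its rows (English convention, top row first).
P = [[1, 2, 4], [3]], Q = [[1, 2, 3], [4]]

Insert each entry of the permutation into P by Schensted row insertion, recording in Q the position of each new cell.

After inserting 1: P = [[1]].
After inserting 3: P = [[1, 3]].
After inserting 4: P = [[1, 3, 4]].
After inserting 2: P = [[1, 2, 4], [3]].

So P = [[1, 2, 4], [3]], Q = [[1, 2, 3], [4]].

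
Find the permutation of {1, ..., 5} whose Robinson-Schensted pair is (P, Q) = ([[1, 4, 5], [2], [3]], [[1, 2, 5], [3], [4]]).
3 4 2 1 5

Reverse RSK: for i = n, n-1, ..., 1, locate i in Q, remove the corresponding corner cell from P, and reverse-bump its entry up through P; the value ejected from row 1 is w(i).

So w = 3 4 2 1 5.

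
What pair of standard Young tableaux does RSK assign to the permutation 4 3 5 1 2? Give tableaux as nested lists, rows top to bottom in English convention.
Insert each entry of the permutation into P by Schensted row insertion, recording in Q the position of each new cell.

Insert 4: appended to row 1. P = [[4]].
Insert 3: 3 bumps 4 from row 1; 4 starts row 2. P = [[3], [4]].
Insert 5: appended to row 1. P = [[3, 5], [4]].
Insert 1: 1 bumps 3 from row 1; 3 bumps 4 from row 2; 4 starts row 3. P = [[1, 5], [3], [4]].
Insert 2: 2 bumps 5 from row 1; 5 appends to row 2. P = [[1, 2], [3, 5], [4]].

So P = [[1, 2], [3, 5], [4]], Q = [[1, 3], [2, 5], [4]].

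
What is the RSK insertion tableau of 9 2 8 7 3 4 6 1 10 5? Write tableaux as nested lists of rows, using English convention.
Insert 9: appended to row 1. P = [[9]].
Insert 2: 2 bumps 9 from row 1; 9 starts row 2. P = [[2], [9]].
Insert 8: appended to row 1. P = [[2, 8], [9]].
Insert 7: 7 bumps 8 from row 1; 8 bumps 9 from row 2; 9 starts row 3. P = [[2, 7], [8], [9]].
Insert 3: 3 bumps 7 from row 1; 7 bumps 8 from row 2; 8 bumps 9 from row 3; 9 starts row 4. P = [[2, 3], [7], [8], [9]].
Insert 4: appended to row 1. P = [[2, 3, 4], [7], [8], [9]].
Insert 6: appended to row 1. P = [[2, 3, 4, 6], [7], [8], [9]].
Insert 1: 1 bumps 2 from row 1; 2 bumps 7 from row 2; 7 bumps 8 from row 3; 8 bumps 9 from row 4; 9 starts row 5. P = [[1, 3, 4, 6], [2], [7], [8], [9]].
Insert 10: appended to row 1. P = [[1, 3, 4, 6, 10], [2], [7], [8], [9]].
Insert 5: 5 bumps 6 from row 1; 6 appends to row 2. P = [[1, 3, 4, 5, 10], [2, 6], [7], [8], [9]].

So P = [[1, 3, 4, 5, 10], [2, 6], [7], [8], [9]].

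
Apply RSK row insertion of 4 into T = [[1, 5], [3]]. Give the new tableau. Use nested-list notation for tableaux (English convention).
In row 1, 4 replaces 5 (the leftmost entry greater than 4); 5 is bumped to row 2. 5 is appended to row 2. The new tableau is [[1, 4], [3, 5]].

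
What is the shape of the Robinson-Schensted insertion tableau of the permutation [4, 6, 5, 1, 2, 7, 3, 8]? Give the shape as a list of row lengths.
Row-insert each entry into an empty tableau.

After inserting 4: P = [[4]].
After inserting 6: P = [[4, 6]].
After inserting 5: P = [[4, 5], [6]].
After inserting 1: P = [[1, 5], [4], [6]].
After inserting 2: P = [[1, 2], [4, 5], [6]].
After inserting 7: P = [[1, 2, 7], [4, 5], [6]].
After inserting 3: P = [[1, 2, 3], [4, 5, 7], [6]].
After inserting 8: P = [[1, 2, 3, 8], [4, 5, 7], [6]].

The final insertion tableau P = [[1, 2, 3, 8], [4, 5, 7], [6]] has shape [4, 3, 1].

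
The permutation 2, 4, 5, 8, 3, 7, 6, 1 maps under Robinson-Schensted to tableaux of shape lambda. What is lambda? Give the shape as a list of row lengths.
[4, 2, 1, 1]

Row-insert each entry into an empty tableau.

After inserting 2: P = [[2]].
After inserting 4: P = [[2, 4]].
After inserting 5: P = [[2, 4, 5]].
After inserting 8: P = [[2, 4, 5, 8]].
After inserting 3: P = [[2, 3, 5, 8], [4]].
After inserting 7: P = [[2, 3, 5, 7], [4, 8]].
After inserting 6: P = [[2, 3, 5, 6], [4, 7], [8]].
After inserting 1: P = [[1, 3, 5, 6], [2, 7], [4], [8]].

The final insertion tableau P = [[1, 3, 5, 6], [2, 7], [4], [8]] has shape [4, 2, 1, 1].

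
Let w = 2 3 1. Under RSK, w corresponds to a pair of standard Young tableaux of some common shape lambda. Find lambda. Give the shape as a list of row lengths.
[2, 1]

Row-insert each entry into an empty tableau.

After inserting 2: P = [[2]].
After inserting 3: P = [[2, 3]].
After inserting 1: P = [[1, 3], [2]].

The final insertion tableau P = [[1, 3], [2]] has shape [2, 1].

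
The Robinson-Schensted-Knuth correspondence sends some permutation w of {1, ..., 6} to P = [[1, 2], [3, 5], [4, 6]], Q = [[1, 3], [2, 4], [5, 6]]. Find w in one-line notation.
4 3 6 5 1 2

Reverse the RSK construction: for i from n down to 1, find the cell of Q containing i, remove the entry at that cell from P, and reverse-bump it up through P; the value ejected from row 1 is w(i).

Step i=6: Q has 6 at row 3, column 2; remove 6 from row 3 of P and reverse-bump: 6 enters row 2 and ejects 5; 5 enters row 1 and ejects 2. So w(6) = 2. P is now [[1, 5], [3, 6], [4]].
Step i=5: Q has 5 at row 3, column 1; remove 4 from row 3 of P and reverse-bump: 4 enters row 2 and ejects 3; 3 enters row 1 and ejects 1. So w(5) = 1. P is now [[3, 5], [4, 6]].
Step i=4: Q has 4 at row 2, column 2; remove 6 from row 2 of P and reverse-bump: 6 enters row 1 and ejects 5. So w(4) = 5. P is now [[3, 6], [4]].
Step i=3: Q has 3 at row 1, column 2; remove that cell from P, ejecting 6. So w(3) = 6. P is now [[3], [4]].
Step i=2: Q has 2 at row 2, column 1; remove 4 from row 2 of P and reverse-bump: 4 enters row 1 and ejects 3. So w(2) = 3. P is now [[4]].
Step i=1: Q has 1 at row 1, column 1; remove that cell from P, ejecting 4. So w(1) = 4. P is now [].

So w = 4 3 6 5 1 2.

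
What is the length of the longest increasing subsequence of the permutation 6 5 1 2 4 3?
3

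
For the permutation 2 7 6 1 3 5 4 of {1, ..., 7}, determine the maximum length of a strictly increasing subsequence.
3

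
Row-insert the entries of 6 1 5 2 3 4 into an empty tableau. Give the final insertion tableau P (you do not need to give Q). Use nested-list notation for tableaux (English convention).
Insert 6: appended to row 1. P = [[6]].
Insert 1: 1 bumps 6 from row 1; 6 starts row 2. P = [[1], [6]].
Insert 5: appended to row 1. P = [[1, 5], [6]].
Insert 2: 2 bumps 5 from row 1; 5 bumps 6 from row 2; 6 starts row 3. P = [[1, 2], [5], [6]].
Insert 3: appended to row 1. P = [[1, 2, 3], [5], [6]].
Insert 4: appended to row 1. P = [[1, 2, 3, 4], [5], [6]].

So P = [[1, 2, 3, 4], [5], [6]].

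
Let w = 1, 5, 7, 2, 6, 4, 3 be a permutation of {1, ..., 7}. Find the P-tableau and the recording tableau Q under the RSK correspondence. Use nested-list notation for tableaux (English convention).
P = [[1, 2, 3], [4, 6], [5], [7]], Q = [[1, 2, 3], [4, 5], [6], [7]]

Insert each entry of the permutation into P by Schensted row insertion, recording in Q the position of each new cell.

After inserting 1: P = [[1]].
After inserting 5: P = [[1, 5]].
After inserting 7: P = [[1, 5, 7]].
After inserting 2: P = [[1, 2, 7], [5]].
After inserting 6: P = [[1, 2, 6], [5, 7]].
After inserting 4: P = [[1, 2, 4], [5, 6], [7]].
After inserting 3: P = [[1, 2, 3], [4, 6], [5], [7]].

So P = [[1, 2, 3], [4, 6], [5], [7]], Q = [[1, 2, 3], [4, 5], [6], [7]].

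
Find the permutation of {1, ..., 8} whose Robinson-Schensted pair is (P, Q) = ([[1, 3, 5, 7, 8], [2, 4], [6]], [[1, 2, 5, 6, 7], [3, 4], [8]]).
Reverse the RSK construction: for i from n down to 1, find the cell of Q containing i, remove the entry at that cell from P, and reverse-bump it up through P; the value ejected from row 1 is w(i).

Step i=8: Q has 8 at row 3, column 1; remove 6 from row 3 of P and reverse-bump: 6 enters row 2 and ejects 4; 4 enters row 1 and ejects 3. So w(8) = 3. P is now [[1, 4, 5, 7, 8], [2, 6]].
Step i=7: Q has 7 at row 1, column 5; remove that cell from P, ejecting 8. So w(7) = 8. P is now [[1, 4, 5, 7], [2, 6]].
Step i=6: Q has 6 at row 1, column 4; remove that cell from P, ejecting 7. So w(6) = 7. P is now [[1, 4, 5], [2, 6]].
Step i=5: Q has 5 at row 1, column 3; remove that cell from P, ejecting 5. So w(5) = 5. P is now [[1, 4], [2, 6]].
Step i=4: Q has 4 at row 2, column 2; remove 6 from row 2 of P and reverse-bump: 6 enters row 1 and ejects 4. So w(4) = 4. P is now [[1, 6], [2]].
Step i=3: Q has 3 at row 2, column 1; remove 2 from row 2 of P and reverse-bump: 2 enters row 1 and ejects 1. So w(3) = 1. P is now [[2, 6]].
Step i=2: Q has 2 at row 1, column 2; remove that cell from P, ejecting 6. So w(2) = 6. P is now [[2]].
Step i=1: Q has 1 at row 1, column 1; remove that cell from P, ejecting 2. So w(1) = 2. P is now [].

So w = 2 6 1 4 5 7 8 3.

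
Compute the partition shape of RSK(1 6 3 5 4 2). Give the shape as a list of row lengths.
[3, 1, 1, 1]

RSK row insertion gives P = [[1, 2, 4], [3], [5], [6]], which has shape [3, 1, 1, 1].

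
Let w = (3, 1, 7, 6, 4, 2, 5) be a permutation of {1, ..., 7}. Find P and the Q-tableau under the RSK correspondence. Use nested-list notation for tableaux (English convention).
Insert each entry of the permutation into P by Schensted row insertion, recording in Q the position of each new cell.

After inserting 3: P = [[3]].
After inserting 1: P = [[1], [3]].
After inserting 7: P = [[1, 7], [3]].
After inserting 6: P = [[1, 6], [3, 7]].
After inserting 4: P = [[1, 4], [3, 6], [7]].
After inserting 2: P = [[1, 2], [3, 4], [6], [7]].
After inserting 5: P = [[1, 2, 5], [3, 4], [6], [7]].

So P = [[1, 2, 5], [3, 4], [6], [7]], Q = [[1, 3, 7], [2, 4], [5], [6]].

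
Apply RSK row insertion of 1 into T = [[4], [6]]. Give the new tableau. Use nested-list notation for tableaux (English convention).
In row 1, 1 replaces 4 (the leftmost entry greater than 1); 4 is bumped to row 2. In row 2, 4 replaces 6 (the leftmost entry greater than 4); 6 is bumped to row 3. 6 starts a new row 3. The new tableau is [[1], [4], [6]].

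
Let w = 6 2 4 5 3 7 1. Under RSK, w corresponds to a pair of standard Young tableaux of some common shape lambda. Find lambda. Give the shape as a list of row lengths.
Row-insert each entry into an empty tableau.

After inserting 6: P = [[6]].
After inserting 2: P = [[2], [6]].
After inserting 4: P = [[2, 4], [6]].
After inserting 5: P = [[2, 4, 5], [6]].
After inserting 3: P = [[2, 3, 5], [4], [6]].
After inserting 7: P = [[2, 3, 5, 7], [4], [6]].
After inserting 1: P = [[1, 3, 5, 7], [2], [4], [6]].

The final insertion tableau P = [[1, 3, 5, 7], [2], [4], [6]] has shape [4, 1, 1, 1].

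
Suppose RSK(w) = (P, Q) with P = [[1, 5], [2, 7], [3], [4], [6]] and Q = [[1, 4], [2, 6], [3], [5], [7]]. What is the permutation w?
Reverse the RSK construction: for i from n down to 1, find the cell of Q containing i, remove the entry at that cell from P, and reverse-bump it up through P; the value ejected from row 1 is w(i).

Step i=7: Q has 7 at row 5, column 1; remove 6 from row 5 of P and reverse-bump: 6 enters row 4 and ejects 4; 4 enters row 3 and ejects 3; 3 enters row 2 and ejects 2; 2 enters row 1 and ejects 1. So w(7) = 1. P is now [[2, 5], [3, 7], [4], [6]].
Step i=6: Q has 6 at row 2, column 2; remove 7 from row 2 of P and reverse-bump: 7 enters row 1 and ejects 5. So w(6) = 5. P is now [[2, 7], [3], [4], [6]].
Step i=5: Q has 5 at row 4, column 1; remove 6 from row 4 of P and reverse-bump: 6 enters row 3 and ejects 4; 4 enters row 2 and ejects 3; 3 enters row 1 and ejects 2. So w(5) = 2. P is now [[3, 7], [4], [6]].
Step i=4: Q has 4 at row 1, column 2; remove that cell from P, ejecting 7. So w(4) = 7. P is now [[3], [4], [6]].
Step i=3: Q has 3 at row 3, column 1; remove 6 from row 3 of P and reverse-bump: 6 enters row 2 and ejects 4; 4 enters row 1 and ejects 3. So w(3) = 3. P is now [[4], [6]].
Step i=2: Q has 2 at row 2, column 1; remove 6 from row 2 of P and reverse-bump: 6 enters row 1 and ejects 4. So w(2) = 4. P is now [[6]].
Step i=1: Q has 1 at row 1, column 1; remove that cell from P, ejecting 6. So w(1) = 6. P is now [].

So w = 6 4 3 7 2 5 1.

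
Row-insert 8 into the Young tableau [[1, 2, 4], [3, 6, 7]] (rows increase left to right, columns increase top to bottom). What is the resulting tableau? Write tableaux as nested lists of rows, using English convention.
[[1, 2, 4, 8], [3, 6, 7]]

8 is larger than every entry of row 1, so it is appended to row 1. The new tableau is [[1, 2, 4, 8], [3, 6, 7]].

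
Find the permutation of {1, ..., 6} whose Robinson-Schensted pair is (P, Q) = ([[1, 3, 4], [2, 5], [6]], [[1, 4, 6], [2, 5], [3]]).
6 2 1 5 3 4

Reverse the RSK construction: for i from n down to 1, find the cell of Q containing i, remove the entry at that cell from P, and reverse-bump it up through P; the value ejected from row 1 is w(i).

Step i=6: Q has 6 at row 1, column 3; remove that cell from P, ejecting 4. So w(6) = 4. P is now [[1, 3], [2, 5], [6]].
Step i=5: Q has 5 at row 2, column 2; remove 5 from row 2 of P and reverse-bump: 5 enters row 1 and ejects 3. So w(5) = 3. P is now [[1, 5], [2], [6]].
Step i=4: Q has 4 at row 1, column 2; remove that cell from P, ejecting 5. So w(4) = 5. P is now [[1], [2], [6]].
Step i=3: Q has 3 at row 3, column 1; remove 6 from row 3 of P and reverse-bump: 6 enters row 2 and ejects 2; 2 enters row 1 and ejects 1. So w(3) = 1. P is now [[2], [6]].
Step i=2: Q has 2 at row 2, column 1; remove 6 from row 2 of P and reverse-bump: 6 enters row 1 and ejects 2. So w(2) = 2. P is now [[6]].
Step i=1: Q has 1 at row 1, column 1; remove that cell from P, ejecting 6. So w(1) = 6. P is now [].

So w = 6 2 1 5 3 4.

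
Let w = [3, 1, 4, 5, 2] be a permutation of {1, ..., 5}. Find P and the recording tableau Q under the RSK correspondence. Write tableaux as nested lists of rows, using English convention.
Insert each entry of the permutation into P by Schensted row insertion, recording in Q the position of each new cell.

Insert 3: appended to row 1. P = [[3]].
Insert 1: 1 bumps 3 from row 1; 3 starts row 2. P = [[1], [3]].
Insert 4: appended to row 1. P = [[1, 4], [3]].
Insert 5: appended to row 1. P = [[1, 4, 5], [3]].
Insert 2: 2 bumps 4 from row 1; 4 appends to row 2. P = [[1, 2, 5], [3, 4]].

So P = [[1, 2, 5], [3, 4]], Q = [[1, 3, 4], [2, 5]].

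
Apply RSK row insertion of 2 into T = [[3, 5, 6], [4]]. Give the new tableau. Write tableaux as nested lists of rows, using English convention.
[[2, 5, 6], [3], [4]]

In row 1, 2 replaces 3 (the leftmost entry greater than 2); 3 is bumped to row 2. In row 2, 3 replaces 4 (the leftmost entry greater than 3); 4 is bumped to row 3. 4 starts a new row 3. The new tableau is [[2, 5, 6], [3], [4]].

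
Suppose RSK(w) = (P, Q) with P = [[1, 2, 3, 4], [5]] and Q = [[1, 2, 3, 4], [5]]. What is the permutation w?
Reverse the RSK construction: for i from n down to 1, find the cell of Q containing i, remove the entry at that cell from P, and reverse-bump it up through P; the value ejected from row 1 is w(i).

Step i=5: Q has 5 at row 2, column 1; remove 5 from row 2 of P and reverse-bump: 5 enters row 1 and ejects 4. So w(5) = 4. P is now [[1, 2, 3, 5]].
Step i=4: Q has 4 at row 1, column 4; remove that cell from P, ejecting 5. So w(4) = 5. P is now [[1, 2, 3]].
Step i=3: Q has 3 at row 1, column 3; remove that cell from P, ejecting 3. So w(3) = 3. P is now [[1, 2]].
Step i=2: Q has 2 at row 1, column 2; remove that cell from P, ejecting 2. So w(2) = 2. P is now [[1]].
Step i=1: Q has 1 at row 1, column 1; remove that cell from P, ejecting 1. So w(1) = 1. P is now [].

So w = 1 2 3 5 4.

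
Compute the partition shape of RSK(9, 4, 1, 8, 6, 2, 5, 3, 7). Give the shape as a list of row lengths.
Row-insert each entry into an empty tableau.

After inserting 9: P = [[9]].
After inserting 4: P = [[4], [9]].
After inserting 1: P = [[1], [4], [9]].
After inserting 8: P = [[1, 8], [4], [9]].
After inserting 6: P = [[1, 6], [4, 8], [9]].
After inserting 2: P = [[1, 2], [4, 6], [8], [9]].
After inserting 5: P = [[1, 2, 5], [4, 6], [8], [9]].
After inserting 3: P = [[1, 2, 3], [4, 5], [6], [8], [9]].
After inserting 7: P = [[1, 2, 3, 7], [4, 5], [6], [8], [9]].

The final insertion tableau P = [[1, 2, 3, 7], [4, 5], [6], [8], [9]] has shape [4, 2, 1, 1, 1].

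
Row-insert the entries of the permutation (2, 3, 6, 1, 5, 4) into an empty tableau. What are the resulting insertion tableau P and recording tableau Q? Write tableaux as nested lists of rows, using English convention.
Insert each entry of the permutation into P by Schensted row insertion, recording in Q the position of each new cell.

Insert 2: appended to row 1. P = [[2]].
Insert 3: appended to row 1. P = [[2, 3]].
Insert 6: appended to row 1. P = [[2, 3, 6]].
Insert 1: 1 bumps 2 from row 1; 2 starts row 2. P = [[1, 3, 6], [2]].
Insert 5: 5 bumps 6 from row 1; 6 appends to row 2. P = [[1, 3, 5], [2, 6]].
Insert 4: 4 bumps 5 from row 1; 5 bumps 6 from row 2; 6 starts row 3. P = [[1, 3, 4], [2, 5], [6]].

So P = [[1, 3, 4], [2, 5], [6]], Q = [[1, 2, 3], [4, 5], [6]].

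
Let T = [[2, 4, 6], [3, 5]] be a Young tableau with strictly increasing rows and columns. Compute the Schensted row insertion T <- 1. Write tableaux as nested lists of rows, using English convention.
[[1, 4, 6], [2, 5], [3]]

In row 1, 1 replaces 2 (the leftmost entry greater than 1); 2 is bumped to row 2. In row 2, 2 replaces 3 (the leftmost entry greater than 2); 3 is bumped to row 3. 3 starts a new row 3. The new tableau is [[1, 4, 6], [2, 5], [3]].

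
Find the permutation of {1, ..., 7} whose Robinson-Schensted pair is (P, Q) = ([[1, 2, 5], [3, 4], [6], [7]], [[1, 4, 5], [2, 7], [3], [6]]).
7 6 3 4 5 1 2

Reverse the RSK construction: for i from n down to 1, find the cell of Q containing i, remove the entry at that cell from P, and reverse-bump it up through P; the value ejected from row 1 is w(i).

Step i=7: Q has 7 at row 2, column 2; remove 4 from row 2 of P and reverse-bump: 4 enters row 1 and ejects 2. So w(7) = 2. P is now [[1, 4, 5], [3], [6], [7]].
Step i=6: Q has 6 at row 4, column 1; remove 7 from row 4 of P and reverse-bump: 7 enters row 3 and ejects 6; 6 enters row 2 and ejects 3; 3 enters row 1 and ejects 1. So w(6) = 1. P is now [[3, 4, 5], [6], [7]].
Step i=5: Q has 5 at row 1, column 3; remove that cell from P, ejecting 5. So w(5) = 5. P is now [[3, 4], [6], [7]].
Step i=4: Q has 4 at row 1, column 2; remove that cell from P, ejecting 4. So w(4) = 4. P is now [[3], [6], [7]].
Step i=3: Q has 3 at row 3, column 1; remove 7 from row 3 of P and reverse-bump: 7 enters row 2 and ejects 6; 6 enters row 1 and ejects 3. So w(3) = 3. P is now [[6], [7]].
Step i=2: Q has 2 at row 2, column 1; remove 7 from row 2 of P and reverse-bump: 7 enters row 1 and ejects 6. So w(2) = 6. P is now [[7]].
Step i=1: Q has 1 at row 1, column 1; remove that cell from P, ejecting 7. So w(1) = 7. P is now [].

So w = 7 6 3 4 5 1 2.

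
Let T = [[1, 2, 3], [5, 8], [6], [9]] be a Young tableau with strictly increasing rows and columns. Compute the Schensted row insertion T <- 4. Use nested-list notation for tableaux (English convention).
4 is larger than every entry of row 1, so it is appended to row 1. The new tableau is [[1, 2, 3, 4], [5, 8], [6], [9]].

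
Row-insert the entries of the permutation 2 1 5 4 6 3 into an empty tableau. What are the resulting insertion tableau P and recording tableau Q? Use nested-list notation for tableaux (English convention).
P = [[1, 3, 6], [2, 4], [5]], Q = [[1, 3, 5], [2, 4], [6]]

Insert each entry of the permutation into P by Schensted row insertion, recording in Q the position of each new cell.

After inserting 2: P = [[2]].
After inserting 1: P = [[1], [2]].
After inserting 5: P = [[1, 5], [2]].
After inserting 4: P = [[1, 4], [2, 5]].
After inserting 6: P = [[1, 4, 6], [2, 5]].
After inserting 3: P = [[1, 3, 6], [2, 4], [5]].

So P = [[1, 3, 6], [2, 4], [5]], Q = [[1, 3, 5], [2, 4], [6]].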